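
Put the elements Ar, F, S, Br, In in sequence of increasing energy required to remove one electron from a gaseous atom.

F is in period 2, group 17; S is in period 3, group 16; Ar is in period 3, group 18; Br is in period 4, group 17; In is in period 5, group 13.
Removing the outermost electron gets harder across a period and easier down a group.
These span different periods and groups, so the two trends combine.
S > In: relative to In, both the across-period and down-group shifts push S's first ionization energy up.
Br > S: the two effects oppose for this pair; the across-period effect wins (1140 vs 1000 kJ/mol).
Ar > Br: both effects reinforce here, so Ar is clearly the higher of the two.
F > Ar: period and group pull opposite ways; the down-group shift dominates (1681 vs 1521 kJ/mol).
Approximate values (kJ/mol): F 1681, S 1000, Ar 1521, Br 1140, In 558.
So from lowest to highest: In < S < Br < Ar < F.

In < S < Br < Ar < F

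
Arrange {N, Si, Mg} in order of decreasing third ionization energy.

IE_3 is the cost of taking one more electron from the +2 cation: N²⁺ still has 3 valence electrons; Si²⁺ still has 2 valence electrons; Mg²⁺ is the bare [Ne] core.
Pulling an electron out of a noble-gas core costs far more than removing a remaining valence electron, so Mg sits at the high end of IE_3.
Valence configurations: N²⁺ [He]2s²2p¹, Si²⁺ [Ne]3s².
The numbers (kJ/mol): N 4578, Si 3232, Mg 7733.
So the third ionization energies run Si < N < Mg.

Mg > N > Si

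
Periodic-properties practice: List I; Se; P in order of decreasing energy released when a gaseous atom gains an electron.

P is in period 3, group 15; Se is in period 4, group 16; I is in period 5, group 17.
Atoms with high Z_eff and room in the valence shell (especially the halogens) have the most exothermic electron affinities.
A diagonal step moves right (one effect) and down (the opposite effect) at once.
Se > P: period and group pull opposite ways; the across-period shift dominates (195 vs 72 kJ/mol).
I > Se: period and group pull opposite ways; the across-period shift dominates (295 vs 195 kJ/mol).
Tabulated electron affinity (kJ/mol): P 72, Se 195, I 295.
So from highest to lowest: I > Se > P.

I > Se > P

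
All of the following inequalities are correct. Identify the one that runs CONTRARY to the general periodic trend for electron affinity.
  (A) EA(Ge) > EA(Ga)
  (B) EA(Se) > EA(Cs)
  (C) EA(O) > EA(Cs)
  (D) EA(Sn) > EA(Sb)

(D)

The general trend: electron affinity increases across a period and decreases down a group.
(A) Ge (period 4, group 14) vs Ga (period 4, group 13): the stated order agrees with the simple trend.
(B) Se (period 4, group 16) vs Cs (period 6, group 1): the stated order agrees with the simple trend.
(C) O (period 2, group 16) vs Cs (period 6, group 1): the stated order agrees with the simple trend.
(D) Sn (period 5, group 14) vs Sb (period 5, group 15): the stated order contradicts the simple trend.
The exception is (D): adding an electron to Sb's half-filled 5p³ is unfavourable, so Sn has the more exothermic EA.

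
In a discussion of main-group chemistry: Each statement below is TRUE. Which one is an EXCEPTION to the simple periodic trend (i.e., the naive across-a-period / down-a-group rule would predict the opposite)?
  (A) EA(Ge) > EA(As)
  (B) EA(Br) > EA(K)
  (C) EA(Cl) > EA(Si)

(A)

The general trend: electron affinity increases across a period and decreases down a group.
(A) Ge (period 4, group 14) vs As (period 4, group 15): the stated order contradicts the simple trend.
(B) Br (period 4, group 17) vs K (period 4, group 1): the stated order agrees with the simple trend.
(C) Cl (period 3, group 17) vs Si (period 3, group 14): the stated order agrees with the simple trend.
The exception is (A): adding an electron to As's half-filled 4p³ is unfavourable, so Ge (4p²) has the more exothermic EA.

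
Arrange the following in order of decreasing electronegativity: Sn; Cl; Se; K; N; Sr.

N is in period 2, group 15; Cl is in period 3, group 17; K is in period 4, group 1; Se is in period 4, group 16; Sr is in period 5, group 2; Sn is in period 5, group 14.
Smaller atoms with higher effective nuclear charge are more electronegative.
Here both period and group differ, so the two effects have to be weighed against each other.
Sr > K: the two effects oppose for this pair; the across-period effect wins (0.95 vs 0.82).
Sn > Sr: both are in period 5; the period trend gives Sn the larger value.
Se > Sn: relative to Sn, both the across-period and down-group shifts push Se's electronegativity up.
N > Se: period and group pull opposite ways; the down-group shift dominates (3.04 vs 2.55).
Cl > N: period and group pull opposite ways; the across-period shift dominates (3.16 vs 3.04).
Tabulated electronegativity (Pauling): N 3.04, Cl 3.16, K 0.82, Se 2.55, Sr 0.95, Sn 1.96.
So from highest to lowest: Cl > N > Se > Sn > Sr > K.

Cl, N, Se, Sn, Sr, K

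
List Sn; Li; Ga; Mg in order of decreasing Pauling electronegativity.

Sn > Ga > Mg > Li

Li is in period 2, group 1; Mg is in period 3, group 2; Ga is in period 4, group 13; Sn is in period 5, group 14.
Atoms toward the upper right of the periodic table pull bonding electrons most strongly.
These sit on a diagonal, where the across-period and down-group effects partly cancel.
Mg > Li: the two effects oppose for this pair; the across-period effect wins (1.31 vs 0.98).
Ga > Mg: period and group pull opposite ways; the across-period shift dominates (1.81 vs 1.31).
Sn > Ga: period and group pull opposite ways; the across-period shift dominates (1.96 vs 1.81).
Approximate values (Pauling): Li 0.98, Mg 1.31, Ga 1.81, Sn 1.96.
So from highest to lowest: Sn > Ga > Mg > Li.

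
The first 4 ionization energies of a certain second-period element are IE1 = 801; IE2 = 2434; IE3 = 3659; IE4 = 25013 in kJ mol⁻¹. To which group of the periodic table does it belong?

Group 13

Look for the largest jump between consecutive ionization energies: IE4/IE3 ≈ 6.8, far larger than any earlier ratio.
That jump marks the point where a core electron is being removed. So the atom has 3 valence electrons.
A main-group element with 3 valence electrons is in group 13.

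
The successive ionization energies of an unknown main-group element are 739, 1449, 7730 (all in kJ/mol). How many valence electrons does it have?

2

Look for the largest jump between consecutive ionization energies: IE3/IE2 ≈ 5.3, far larger than any earlier ratio.
That jump marks the point where a core electron is being removed. So the atom has 2 valence electrons.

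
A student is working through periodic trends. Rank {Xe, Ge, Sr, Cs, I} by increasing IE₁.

Cs < Sr < Ge < I < Xe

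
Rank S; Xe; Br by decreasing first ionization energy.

Xe > Br > S

S is in period 3, group 16; Br is in period 4, group 17; Xe is in period 5, group 18.
Across a period the outer electron is held more tightly (higher IE₁); down a group it sits in a higher shell, more shielded, and comes off more easily.
A diagonal step moves right (one effect) and down (the opposite effect) at once.
Br > S: the two effects oppose for this pair; the across-period effect wins (1140 vs 1000 kJ/mol).
Xe > Br: period and group pull opposite ways; the across-period shift dominates (1170 vs 1140 kJ/mol).
Approximate values (kJ/mol): S 1000, Br 1140, Xe 1170.
So from highest to lowest: Xe > Br > S.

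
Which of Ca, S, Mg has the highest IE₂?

S

IE_2 is the cost of taking one more electron from the +1 cation: Ca⁺ still has 1 valence electron; S⁺ still has 5 valence electrons; Mg⁺ still has 1 valence electron.
All are still removing valence electrons, so compare the +1 ions as you would atoms: IE_2 generally rises across a period (higher Z_eff) and falls down a group (larger shell), subject to the usual subshell exceptions.
Valence configurations: Ca⁺ [Ar]4s¹, S⁺ [Ne]3s²3p³, Mg⁺ [Ne]3s¹.
Approximate IE_2 values (kJ/mol): Ca 1145, S 2252, Mg 1451.
Hence IE_2: Ca < Mg < S.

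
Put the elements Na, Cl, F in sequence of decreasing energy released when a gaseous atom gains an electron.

Electron affinity generally becomes more exothermic across a period toward the halogens and less exothermic down a group.
Here both period and group differ, so the two effects have to be weighed against each other.
F > Na: relative to Na, both the across-period and down-group shifts push F's electron affinity up.
Cl > F: this pair runs against the simple trend — see the exception note.
Note the exception: Cl has a higher electron affinity than F, contrary to the simple trend — F's small 2p subshell makes the incoming electron feel strong e⁻–e⁻ repulsion, so Cl actually releases more energy on gaining an electron.
For reference (kJ/mol): F 328, Na 53, Cl 349.
So from highest to lowest: Cl > F > Na.

Cl > F > Na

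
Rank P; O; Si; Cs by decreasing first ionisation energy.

O > P > Si > Cs

O is in period 2, group 16; Si is in period 3, group 14; P is in period 3, group 15; Cs is in period 6, group 1.
Across a period the outer electron is held more tightly (higher IE₁); down a group it sits in a higher shell, more shielded, and comes off more easily.
Neither a single period nor a single group — weigh both effects.
Si > Cs: both effects reinforce here, so Si is clearly the higher of the two.
P > Si: both are in period 3; the period trend gives P the larger value.
O > P: relative to P, both the across-period and down-group shifts push O's first ionization energy up.
Approximate values (kJ/mol): O 1314, Si 786, P 1012, Cs 376.
So from highest to lowest: O > P > Si > Cs.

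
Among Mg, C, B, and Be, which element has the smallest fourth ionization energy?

The fourth ionization energy removes an electron from the +3 ion. For each element: Mg³⁺ is already 1 electron into the core; C³⁺ still has 1 valence electron; B³⁺ is the bare [He] core; Be³⁺ is already 1 electron into the core.
Core electrons are held far more tightly than valence electrons, so Mg, Be and B top the IE_4 order.
The numbers (kJ/mol): Mg 10543, C 6223, B 25026, Be 21007.
Putting it together, IE_4: C < Mg < Be < B.

C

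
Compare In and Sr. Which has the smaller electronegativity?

Sr

Sr is in period 5, group 2; In is in period 5, group 13.
Atoms toward the upper right of the periodic table pull bonding electrons most strongly.
All lie in period 5, so electronegativity increases left to right.
So Sr has the smaller electronegativity (Sr < In).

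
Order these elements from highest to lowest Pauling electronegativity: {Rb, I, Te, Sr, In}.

I, Te, In, Sr, Rb

Smaller atoms with higher effective nuclear charge are more electronegative.
All lie in period 5, so electronegativity increases left to right.
So from highest to lowest: I > Te > In > Sr > Rb.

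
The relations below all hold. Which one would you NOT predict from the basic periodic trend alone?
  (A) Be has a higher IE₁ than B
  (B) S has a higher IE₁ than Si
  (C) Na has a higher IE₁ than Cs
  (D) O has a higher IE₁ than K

The general trend: IE₁ increases across a period and decreases down a group.
(A) Be (period 2, group 2) vs B (period 2, group 13): the stated order contradicts the simple trend.
(B) S (period 3, group 16) vs Si (period 3, group 14): the stated order agrees with the simple trend.
(C) Na (period 3, group 1) vs Cs (period 6, group 1): the stated order agrees with the simple trend.
(D) O (period 2, group 16) vs K (period 4, group 1): the stated order agrees with the simple trend.
The exception is (A): removing B's lone 2p electron is easier than breaking Be's filled 2s².

(A)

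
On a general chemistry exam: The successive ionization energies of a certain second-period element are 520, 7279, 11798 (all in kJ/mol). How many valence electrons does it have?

Look for the largest jump between consecutive ionization energies: IE2/IE1 ≈ 14.0, far larger than any earlier ratio.
That jump marks the point where a core electron is being removed. So the atom has 1 valence electron.

1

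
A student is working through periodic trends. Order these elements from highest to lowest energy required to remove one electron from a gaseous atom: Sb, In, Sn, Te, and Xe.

Xe > Te > Sb > Sn > In

In is in period 5, group 13; Sn is in period 5, group 14; Sb is in period 5, group 15; Te is in period 5, group 16; Xe is in period 5, group 18.
Removing the outermost electron gets harder across a period and easier down a group.
All lie in period 5, so first ionization energy increases left to right.
So from highest to lowest: Xe > Te > Sb > Sn > In.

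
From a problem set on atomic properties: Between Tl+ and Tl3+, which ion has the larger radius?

Both ions have Z = 81 protons, but Tl3+ has lost more electrons, so its remaining electrons feel a larger effective nuclear charge per electron and are pulled in more tightly.
Higher positive charge → smaller ion, so Tl+ > Tl3+.

Tl+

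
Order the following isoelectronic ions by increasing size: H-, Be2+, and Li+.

Be2+, Li+, H-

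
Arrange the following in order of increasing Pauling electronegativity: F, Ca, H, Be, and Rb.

H is in period 1, group 1; Be is in period 2, group 2; F is in period 2, group 17; Ca is in period 4, group 2; Rb is in period 5, group 1.
EN rises left→right (higher Z_eff, smaller atoms) and falls top→bottom (larger, more shielded atoms).
Neither a single period nor a single group — weigh both effects.
Ca > Rb: both effects reinforce here, so Ca is clearly the higher of the two.
Be > Ca: they share group 2; the group trend gives Be the larger value.
H > Be: the two effects oppose for this pair; the down-group effect wins (2.20 vs 1.57).
F > H: the two effects oppose for this pair; the across-period effect wins (3.98 vs 2.20).
Approximate values (Pauling): H 2.20, Be 1.57, F 3.98, Ca 1.00, Rb 0.82.
So from lowest to highest: Rb < Ca < Be < H < F.

Rb, Ca, Be, H, F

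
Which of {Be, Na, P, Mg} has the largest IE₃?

Be

After 2 electrons have been removed, what remains? Be²⁺ is the bare [He] core; Na²⁺ is already 1 electron into the core; P²⁺ still has 3 valence electrons; Mg²⁺ is the bare [Ne] core.
Pulling an electron out of a noble-gas core costs far more than removing a remaining valence electron, so Na, Mg and Be sit at the high end of IE_3.
Tabulated IE_3 (kJ/mol): Be 14849, Na 6910, P 2914, Mg 7733.
Overall IE_3 order: P < Na < Mg < Be.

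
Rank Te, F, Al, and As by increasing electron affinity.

F is in period 2, group 17; Al is in period 3, group 13; As is in period 4, group 15; Te is in period 5, group 16.
Electron affinity generally becomes more exothermic across a period toward the halogens and less exothermic down a group.
These span different periods and groups, so the two trends combine.
As > Al: the two effects oppose for this pair; the across-period effect wins (78 vs 42 kJ/mol).
Te > As: period and group pull opposite ways; the across-period shift dominates (190 vs 78 kJ/mol).
F > Te: both effects reinforce here, so F is clearly the higher of the two.
Approximate values (kJ/mol): F 328, Al 42, As 78, Te 190.
So from lowest to highest: Al < As < Te < F.

Al, As, Te, F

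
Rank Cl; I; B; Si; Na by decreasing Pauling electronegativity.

Cl, I, B, Si, Na

Smaller atoms with higher effective nuclear charge are more electronegative.
Here both period and group differ, so the two effects have to be weighed against each other.
Si > Na: both are in period 3; the period trend gives Si the larger value.
B > Si: period and group pull opposite ways; the down-group shift dominates (2.04 vs 1.90).
I > B: period and group pull opposite ways; the across-period shift dominates (2.66 vs 2.04).
Cl > I: they share group 17; the group trend gives Cl the larger value.
Tabulated electronegativity (Pauling): B 2.04, Na 0.93, Si 1.90, Cl 3.16, I 2.66.
So from highest to lowest: Cl > I > B > Si > Na.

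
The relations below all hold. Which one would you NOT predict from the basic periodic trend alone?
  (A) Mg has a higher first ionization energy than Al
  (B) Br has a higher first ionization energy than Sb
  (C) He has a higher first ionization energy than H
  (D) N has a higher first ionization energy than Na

The general trend: first ionization energy increases across a period and decreases down a group.
(A) Mg (period 3, group 2) vs Al (period 3, group 13): the stated order contradicts the simple trend.
(B) Br (period 4, group 17) vs Sb (period 5, group 15): the stated order agrees with the simple trend.
(C) He (period 1, group 18) vs H (period 1, group 1): the stated order agrees with the simple trend.
(D) N (period 2, group 15) vs Na (period 3, group 1): the stated order agrees with the simple trend.
The exception is (A): Al's single 3p electron is easier to remove than one from Mg's filled 3s².

(A)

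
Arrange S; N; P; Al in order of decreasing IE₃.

N > S > P > Al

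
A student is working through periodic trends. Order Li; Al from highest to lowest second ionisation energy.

Li, Al

After 1 electron has been removed, what remains? Li⁺ is the bare [He] core; Al⁺ still has 2 valence electrons.
Core electrons are held far more tightly than valence electrons, so Li tops the IE_2 order.
Approximate IE_2 values (kJ/mol): Li 7298, Al 1817.
Overall IE_2 order: Al < Li.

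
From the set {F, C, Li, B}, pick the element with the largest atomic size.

Li is in period 2, group 1; B is in period 2, group 13; C is in period 2, group 14; F is in period 2, group 17.
Atomic radius shrinks across a period as nuclear charge pulls the same shell inward, and grows down a group as new shells are added.
All lie in period 2, so atomic radius increases right to left.
The largest atomic size among these belongs to Li.

Li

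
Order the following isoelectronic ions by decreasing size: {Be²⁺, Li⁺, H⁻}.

All of these have 2 electrons, so size is governed by nuclear charge alone: the more protons, the stronger the pull on the same electron cloud, and the smaller the ion.
Nuclear charges: Be²⁺ (Z=4), Li⁺ (Z=3), H⁻ (Z=1).
Largest to smallest: H⁻ > Li⁺ > Be²⁺.

H⁻, Li⁺, Be²⁺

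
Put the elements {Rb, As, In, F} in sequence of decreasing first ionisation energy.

F > As > In > Rb

First ionization energy rises across a period (greater Z_eff holds electrons more tightly) and falls down a group (valence electrons are farther from the nucleus).
Neither a single period nor a single group — weigh both effects.
In > Rb: both are in period 5; the period trend gives In the larger value.
As > In: both effects reinforce here, so As is clearly the higher of the two.
F > As: relative to As, both the across-period and down-group shifts push F's first ionization energy up.
For reference (kJ/mol): F 1681, As 947, Rb 403, In 558.
So from highest to lowest: F > As > In > Rb.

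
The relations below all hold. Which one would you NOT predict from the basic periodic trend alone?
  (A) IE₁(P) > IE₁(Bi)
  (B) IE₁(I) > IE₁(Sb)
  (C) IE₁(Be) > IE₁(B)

The general trend: first ionization energy increases across a period and decreases down a group.
(A) P (period 3, group 15) vs Bi (period 6, group 15): the stated order agrees with the simple trend.
(B) I (period 5, group 17) vs Sb (period 5, group 15): the stated order agrees with the simple trend.
(C) Be (period 2, group 2) vs B (period 2, group 13): the stated order contradicts the simple trend.
The exception is (C): removing B's lone 2p electron is easier than breaking Be's filled 2s².

(C)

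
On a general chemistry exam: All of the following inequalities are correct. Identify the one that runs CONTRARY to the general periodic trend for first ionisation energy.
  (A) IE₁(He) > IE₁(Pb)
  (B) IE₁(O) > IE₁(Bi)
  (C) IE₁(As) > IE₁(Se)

The general trend: first ionisation energy increases across a period and decreases down a group.
(A) He (period 1, group 18) vs Pb (period 6, group 14): the stated order agrees with the simple trend.
(B) O (period 2, group 16) vs Bi (period 6, group 15): the stated order agrees with the simple trend.
(C) As (period 4, group 15) vs Se (period 4, group 16): the stated order contradicts the simple trend.
The exception is (C): Se (4p⁴) ionizes more easily than half-filled As (4p³).

(C)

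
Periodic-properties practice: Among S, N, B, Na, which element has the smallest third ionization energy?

S

After 2 electrons have been removed, what remains? S²⁺ still has 4 valence electrons; N²⁺ still has 3 valence electrons; B²⁺ still has 1 valence electron; Na²⁺ is already 1 electron into the core.
Core electrons are held far more tightly than valence electrons, so Na tops the IE_3 order.
Valence configurations: S²⁺ [Ne]3s²3p², N²⁺ [He]2s²2p¹, B²⁺ [He]2s¹.
The numbers (kJ/mol): S 3357, N 4578, B 3660, Na 6910.
Overall IE_3 order: S < B < N < Na.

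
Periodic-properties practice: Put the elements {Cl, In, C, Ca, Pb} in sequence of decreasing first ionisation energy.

Cl > C > Pb > Ca > In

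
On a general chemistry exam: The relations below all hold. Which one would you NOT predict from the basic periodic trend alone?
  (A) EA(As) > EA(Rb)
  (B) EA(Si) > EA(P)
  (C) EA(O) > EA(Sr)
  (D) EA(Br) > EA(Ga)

(B)

The general trend: electron affinity increases across a period and decreases down a group.
(A) As (period 4, group 15) vs Rb (period 5, group 1): the stated order agrees with the simple trend.
(B) Si (period 3, group 14) vs P (period 3, group 15): the stated order contradicts the simple trend.
(C) O (period 2, group 16) vs Sr (period 5, group 2): the stated order agrees with the simple trend.
(D) Br (period 4, group 17) vs Ga (period 4, group 13): the stated order agrees with the simple trend.
The exception is (B): adding an electron to P's half-filled 3p³ is unfavourable, so Si (3p²) has the more exothermic EA.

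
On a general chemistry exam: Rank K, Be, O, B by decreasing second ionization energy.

IE_2 is the cost of taking one more electron from the +1 cation: K⁺ is the bare [Ar] core; Be⁺ still has 1 valence electron; O⁺ still has 5 valence electrons; B⁺ still has 2 valence electrons.
Usually core removal costs more than valence removal, but here the competition is close: a tightly held n=2 valence electron can cost more to remove than an n=3 core electron, so the actual values have to decide it.
Valence configurations: Be⁺ [He]2s¹, O⁺ [He]2s²2p³, B⁺ [He]2s².
Approximate IE_2 values (kJ/mol): K 3052, Be 1757, O 3388, B 2427.
Overall IE_2 order: Be < B < K < O.

O > K > B > Be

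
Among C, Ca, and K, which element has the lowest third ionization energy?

K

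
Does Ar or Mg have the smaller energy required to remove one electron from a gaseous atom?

Mg is in period 3, group 2; Ar is in period 3, group 18.
First ionization energy rises across a period (greater Z_eff holds electrons more tightly) and falls down a group (valence electrons are farther from the nucleus).
All lie in period 3, so first ionization energy increases left to right.
So Mg has the smaller energy required to remove one electron from a gaseous atom (Mg < Ar).

Mg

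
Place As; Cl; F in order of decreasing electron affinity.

Cl > F > As

F is in period 2, group 17; Cl is in period 3, group 17; As is in period 4, group 15.
Atoms with high Z_eff and room in the valence shell (especially the halogens) have the most exothermic electron affinities.
These span different periods and groups, so the two trends combine.
F > As: both effects reinforce here, so F is clearly the higher of the two.
Cl > F: this pair runs against the simple trend — see the exception note.
Note the exception: Cl has a higher electron affinity than F, contrary to the simple trend — F's small 2p subshell makes the incoming electron feel strong e⁻–e⁻ repulsion, so Cl actually releases more energy on gaining an electron.
Approximate values (kJ/mol): F 328, Cl 349, As 78.
So from highest to lowest: Cl > F > As.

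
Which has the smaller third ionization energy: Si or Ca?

After 2 electrons have been removed, what remains? Si²⁺ still has 2 valence electrons; Ca²⁺ is the bare [Ar] core.
Breaking into a closed-shell core is much more expensive than removing a leftover valence electron — Ca has the largest IE_3 here.
The numbers (kJ/mol): Si 3232, Ca 4912.
Hence IE_3: Si < Ca.

Si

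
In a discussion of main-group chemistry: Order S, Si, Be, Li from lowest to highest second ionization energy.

Si < Be < S < Li

The second ionization energy removes an electron from the +1 ion. For each element: S⁺ still has 5 valence electrons; Si⁺ still has 3 valence electrons; Be⁺ still has 1 valence electron; Li⁺ is the bare [He] core.
Breaking into a closed-shell core is much more expensive than removing a leftover valence electron — Li has the largest IE_2 here.
Valence configurations: S⁺ [Ne]3s²3p³, Si⁺ [Ne]3s²3p¹, Be⁺ [He]2s¹.
Approximate IE_2 values (kJ/mol): S 2252, Si 1577, Be 1757, Li 7298.
Overall IE_2 order: Si < Be < S < Li.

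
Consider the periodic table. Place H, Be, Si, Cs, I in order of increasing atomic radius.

H, Be, Si, I, Cs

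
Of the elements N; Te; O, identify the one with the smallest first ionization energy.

N is in period 2, group 15; O is in period 2, group 16; Te is in period 5, group 16.
Across a period the outer electron is held more tightly (higher IE₁); down a group it sits in a higher shell, more shielded, and comes off more easily.
Here both period and group differ, so the two effects have to be weighed against each other.
O > Te: O sits above Te in group 16, so the down-group effect alone puts O higher.
N > O: this pair runs against the simple trend — see the exception note.
Note the exception: N has a higher first ionization energy than O, contrary to the simple trend — pairing an electron in O's 2p⁴ costs repulsion energy, so O ionizes more easily than half-filled N (2p³).
For reference (kJ/mol): N 1402, O 1314, Te 869.
The smallest first ionization energy among these belongs to Te.

Te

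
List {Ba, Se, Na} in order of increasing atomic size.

Na is in period 3, group 1; Se is in period 4, group 16; Ba is in period 6, group 2.
Across a period the added protons contract the valence shell; down a group each new principal shell makes the atom larger.
Neither a single period nor a single group — weigh both effects.
Na > Se: period and group pull opposite ways; the across-period shift dominates (155 vs 116 pm).
Ba > Na: the two effects oppose for this pair; the down-group effect wins (196 vs 155 pm).
Tabulated atomic radius (pm): Na 155, Se 116, Ba 196.
So from smallest to largest: Se < Na < Ba.

Se, Na, Ba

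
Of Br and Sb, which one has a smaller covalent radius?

Br is in period 4, group 17; Sb is in period 5, group 15.
Atomic radius shrinks across a period as nuclear charge pulls the same shell inward, and grows down a group as new shells are added.
Here both period and group differ, so the two effects have to be weighed against each other.
Sb > Br: relative to Br, both the across-period and down-group shifts push Sb's atomic radius up.
For reference (pm): Br 114, Sb 140.
So Br has the smaller covalent radius (Br < Sb).

Br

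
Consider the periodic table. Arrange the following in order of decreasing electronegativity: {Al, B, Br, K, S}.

B is in period 2, group 13; Al is in period 3, group 13; S is in period 3, group 16; K is in period 4, group 1; Br is in period 4, group 17.
EN rises left→right (higher Z_eff, smaller atoms) and falls top→bottom (larger, more shielded atoms).
These span different periods and groups, so the two trends combine.
Al > K: both effects reinforce here, so Al is clearly the higher of the two.
B > Al: B sits above Al in group 13, so the down-group effect alone puts B higher.
S > B: period and group pull opposite ways; the across-period shift dominates (2.58 vs 2.04).
Br > S: the two effects oppose for this pair; the across-period effect wins (2.96 vs 2.58).
Approximate values (Pauling): B 2.04, Al 1.61, S 2.58, K 0.82, Br 2.96.
So from highest to lowest: Br > S > B > Al > K.

Br, S, B, Al, K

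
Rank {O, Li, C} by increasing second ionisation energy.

After 1 electron has been removed, what remains? O⁺ still has 5 valence electrons; Li⁺ is the bare [He] core; C⁺ still has 3 valence electrons.
Core electrons are held far more tightly than valence electrons, so Li tops the IE_2 order.
Valence configurations: O⁺ [He]2s²2p³, C⁺ [He]2s²2p¹.
Tabulated IE_2 (kJ/mol): O 3388, Li 7298, C 2353.
So the second ionization energies run C < O < Li.

C < O < Li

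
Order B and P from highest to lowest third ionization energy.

The third ionization energy removes an electron from the +2 ion. For each element: B²⁺ still has 1 valence electron; P²⁺ still has 3 valence electrons.
All are still removing valence electrons, so compare the +2 ions as you would atoms: IE_3 generally rises across a period (higher Z_eff) and falls down a group (larger shell), subject to the usual subshell exceptions.
Valence configurations: B²⁺ [He]2s¹, P²⁺ [Ne]3s²3p¹.
Approximate IE_3 values (kJ/mol): B 3660, P 2914.
Putting it together, IE_3: P < B.

B, P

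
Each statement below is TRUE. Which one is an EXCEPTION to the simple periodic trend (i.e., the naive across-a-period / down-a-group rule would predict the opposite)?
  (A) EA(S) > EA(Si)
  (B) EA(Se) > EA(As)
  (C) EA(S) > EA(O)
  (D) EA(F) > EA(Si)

The general trend: electron affinity increases across a period and decreases down a group.
(A) S (period 3, group 16) vs Si (period 3, group 14): the stated order agrees with the simple trend.
(B) Se (period 4, group 16) vs As (period 4, group 15): the stated order agrees with the simple trend.
(C) S (period 3, group 16) vs O (period 2, group 16): the stated order contradicts the simple trend.
(D) F (period 2, group 17) vs Si (period 3, group 14): the stated order agrees with the simple trend.
The exception is (C): the compact 2p subshell of O repels the added electron more than S's larger 3p does.

(C)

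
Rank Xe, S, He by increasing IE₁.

He is in period 1, group 18; S is in period 3, group 16; Xe is in period 5, group 18.
IE₁ increases left→right with effective nuclear charge and decreases top→bottom as the valence shell moves farther out.
Neither a single period nor a single group — weigh both effects.
Xe > S: the two effects oppose for this pair; the across-period effect wins (1170 vs 1000 kJ/mol).
He > Xe: they share group 18; the group trend gives He the larger value.
For reference (kJ/mol): He 2372, S 1000, Xe 1170.
So from lowest to highest: S < Xe < He.

S, Xe, He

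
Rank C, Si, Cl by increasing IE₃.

Si < Cl < C

The third ionization energy removes an electron from the +2 ion. For each element: C²⁺ still has 2 valence electrons; Si²⁺ still has 2 valence electrons; Cl²⁺ still has 5 valence electrons.
All are still removing valence electrons, so compare the +2 ions as you would atoms: IE_3 generally rises across a period (higher Z_eff) and falls down a group (larger shell), subject to the usual subshell exceptions.
Valence configurations: C²⁺ [He]2s², Si²⁺ [Ne]3s², Cl²⁺ [Ne]3s²3p³.
Approximate IE_3 values (kJ/mol): C 4620, Si 3232, Cl 3822.
So the third ionization energies run Si < Cl < C.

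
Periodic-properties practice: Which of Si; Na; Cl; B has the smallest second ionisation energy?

Si

After 1 electron has been removed, what remains? Si⁺ still has 3 valence electrons; Na⁺ is the bare [Ne] core; Cl⁺ still has 6 valence electrons; B⁺ still has 2 valence electrons.
Pulling an electron out of a noble-gas core costs far more than removing a remaining valence electron, so Na sits at the high end of IE_2.
Valence configurations: Si⁺ [Ne]3s²3p¹, Cl⁺ [Ne]3s²3p⁴, B⁺ [He]2s².
Approximate IE_2 values (kJ/mol): Si 1577, Na 4562, Cl 2298, B 2427.
Overall IE_2 order: Si < Cl < B < Na.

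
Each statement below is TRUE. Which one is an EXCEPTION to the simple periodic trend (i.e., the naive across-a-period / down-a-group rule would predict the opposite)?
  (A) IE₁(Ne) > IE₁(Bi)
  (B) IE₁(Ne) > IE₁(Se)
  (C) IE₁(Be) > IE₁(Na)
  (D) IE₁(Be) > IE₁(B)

The general trend: first ionization energy increases across a period and decreases down a group.
(A) Ne (period 2, group 18) vs Bi (period 6, group 15): the stated order agrees with the simple trend.
(B) Ne (period 2, group 18) vs Se (period 4, group 16): the stated order agrees with the simple trend.
(C) Be (period 2, group 2) vs Na (period 3, group 1): the stated order agrees with the simple trend.
(D) Be (period 2, group 2) vs B (period 2, group 13): the stated order contradicts the simple trend.
The exception is (D): removing B's lone 2p electron is easier than breaking Be's filled 2s².

(D)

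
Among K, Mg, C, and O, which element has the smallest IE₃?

After 2 electrons have been removed, what remains? K²⁺ is already 1 electron into the core; Mg²⁺ is the bare [Ne] core; C²⁺ still has 2 valence electrons; O²⁺ still has 4 valence electrons.
Usually core removal costs more than valence removal, but here the competition is close: a tightly held n=2 valence electron can cost more to remove than an n=3 core electron, so the actual values have to decide it.
Valence configurations: C²⁺ [He]2s², O²⁺ [He]2s²2p².
Tabulated IE_3 (kJ/mol): K 4420, Mg 7733, C 4620, O 5300.
So the third ionization energies run K < C < O < Mg.

K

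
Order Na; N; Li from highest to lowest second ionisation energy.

The second ionization energy removes an electron from the +1 ion. For each element: Na⁺ is the bare [Ne] core; N⁺ still has 4 valence electrons; Li⁺ is the bare [He] core.
Pulling an electron out of a noble-gas core costs far more than removing a remaining valence electron, so Na and Li sit at the high end of IE_2.
The numbers (kJ/mol): Na 4562, N 2856, Li 7298.
Overall IE_2 order: N < Na < Li.

Li > Na > N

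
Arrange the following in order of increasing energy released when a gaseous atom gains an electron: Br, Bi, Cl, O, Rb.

Rb < Bi < O < Br < Cl

O is in period 2, group 16; Cl is in period 3, group 17; Br is in period 4, group 17; Rb is in period 5, group 1; Bi is in period 6, group 15.
Atoms with high Z_eff and room in the valence shell (especially the halogens) have the most exothermic electron affinities.
These span different periods and groups, so the two trends combine.
Bi > Rb: the two effects oppose for this pair; the across-period effect wins (91 vs 47 kJ/mol).
O > Bi: both effects reinforce here, so O is clearly the higher of the two.
Br > O: the two effects oppose for this pair; the across-period effect wins (325 vs 141 kJ/mol).
Cl > Br: Cl sits above Br in group 17, so the down-group effect alone puts Cl higher.
For reference (kJ/mol): O 141, Cl 349, Br 325, Rb 47, Bi 91.
So from lowest to highest: Rb < Bi < O < Br < Cl.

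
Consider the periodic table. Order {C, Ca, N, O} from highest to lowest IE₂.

O, N, C, Ca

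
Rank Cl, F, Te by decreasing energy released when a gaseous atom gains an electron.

F is in period 2, group 17; Cl is in period 3, group 17; Te is in period 5, group 16.
EA tends to increase across a period and decrease down a group, though the pattern is less regular than for IE or radius.
Neither a single period nor a single group — weigh both effects.
F > Te: both effects reinforce here, so F is clearly the higher of the two.
Cl > F: this pair runs against the simple trend — see the exception note.
Note the exception: Cl has a higher electron affinity than F, contrary to the simple trend — F's small 2p subshell makes the incoming electron feel strong e⁻–e⁻ repulsion, so Cl actually releases more energy on gaining an electron.
For reference (kJ/mol): F 328, Cl 349, Te 190.
So from highest to lowest: Cl > F > Te.

Cl > F > Te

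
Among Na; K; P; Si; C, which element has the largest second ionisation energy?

IE_2 is the cost of taking one more electron from the +1 cation: Na⁺ is the bare [Ne] core; K⁺ is the bare [Ar] core; P⁺ still has 4 valence electrons; Si⁺ still has 3 valence electrons; C⁺ still has 3 valence electrons.
Pulling an electron out of a noble-gas core costs far more than removing a remaining valence electron, so K and Na sit at the high end of IE_2.
Valence configurations: P⁺ [Ne]3s²3p², Si⁺ [Ne]3s²3p¹, C⁺ [He]2s²2p¹.
Tabulated IE_2 (kJ/mol): Na 4562, K 3052, P 1907, Si 1577, C 2353.
Hence IE_2: Si < P < C < K < Na.

Na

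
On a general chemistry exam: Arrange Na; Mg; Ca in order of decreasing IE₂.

Na > Mg > Ca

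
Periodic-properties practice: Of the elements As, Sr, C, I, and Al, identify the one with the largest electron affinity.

C is in period 2, group 14; Al is in period 3, group 13; As is in period 4, group 15; Sr is in period 5, group 2; I is in period 5, group 17.
EA tends to increase across a period and decrease down a group, though the pattern is less regular than for IE or radius.
These span different periods and groups, so the two trends combine.
Al > Sr: relative to Sr, both the across-period and down-group shifts push Al's electron affinity up.
As > Al: the two effects oppose for this pair; the across-period effect wins (78 vs 42 kJ/mol).
C > As: period and group pull opposite ways; the down-group shift dominates (122 vs 78 kJ/mol).
I > C: the two effects oppose for this pair; the across-period effect wins (295 vs 122 kJ/mol).
For reference (kJ/mol): C 122, Al 42, As 78, Sr 5, I 295.
The largest electron affinity among these belongs to I.

I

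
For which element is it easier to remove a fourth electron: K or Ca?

K

The fourth ionization energy removes an electron from the +3 ion. For each element: K³⁺ is already 2 electrons into the core; Ca³⁺ is already 1 electron into the core.
All of these are removing an electron from a noble-gas core or deeper; the smaller core (lower principal quantum number) is held far more tightly, and within a period the higher nuclear charge binds the same core more tightly.
The numbers (kJ/mol): K 5877, Ca 6491.
Hence IE_4: K < Ca.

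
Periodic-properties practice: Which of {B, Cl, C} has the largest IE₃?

C

Consider each +2 ion: B²⁺ still has 1 valence electron; Cl²⁺ still has 5 valence electrons; C²⁺ still has 2 valence electrons.
All are still removing valence electrons, so compare the +2 ions as you would atoms: IE_3 generally rises across a period (higher Z_eff) and falls down a group (larger shell), subject to the usual subshell exceptions.
Valence configurations: B²⁺ [He]2s¹, Cl²⁺ [Ne]3s²3p³, C²⁺ [He]2s².
Approximate IE_3 values (kJ/mol): B 3660, Cl 3822, C 4620.
So the third ionization energies run B < Cl < C.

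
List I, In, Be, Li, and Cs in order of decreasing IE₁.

I > Be > In > Li > Cs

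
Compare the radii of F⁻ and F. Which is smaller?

Forming F⁻ adds 1 electron to F. More electron–electron repulsion in the same shell, with unchanged nuclear charge, lets the cloud expand.
An anion is larger than its parent atom: F⁻ > F.

F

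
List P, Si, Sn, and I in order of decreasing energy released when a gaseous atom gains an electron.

Si is in period 3, group 14; P is in period 3, group 15; Sn is in period 5, group 14; I is in period 5, group 17.
Electron affinity generally becomes more exothermic across a period toward the halogens and less exothermic down a group.
These span different periods and groups, so the two trends combine.
Sn > P: this pair runs against the simple trend — see the exception note.
Si > Sn: they share group 14; the group trend gives Si the larger value.
I > Si: period and group pull opposite ways; the across-period shift dominates (295 vs 134 kJ/mol).
Note the exception: Sn has a higher electron affinity than P, contrary to the simple trend — adding an electron to P's half-filled np³ subshell costs electron-pairing energy.
Note the exception: Si has a higher electron affinity than P, contrary to the simple trend — adding an electron to P's half-filled 3p³ is unfavourable, so Si (3p²) has the more exothermic EA.
Tabulated electron affinity (kJ/mol): Si 134, P 72, Sn 107, I 295.
So from highest to lowest: I > Si > Sn > P.

I > Si > Sn > P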